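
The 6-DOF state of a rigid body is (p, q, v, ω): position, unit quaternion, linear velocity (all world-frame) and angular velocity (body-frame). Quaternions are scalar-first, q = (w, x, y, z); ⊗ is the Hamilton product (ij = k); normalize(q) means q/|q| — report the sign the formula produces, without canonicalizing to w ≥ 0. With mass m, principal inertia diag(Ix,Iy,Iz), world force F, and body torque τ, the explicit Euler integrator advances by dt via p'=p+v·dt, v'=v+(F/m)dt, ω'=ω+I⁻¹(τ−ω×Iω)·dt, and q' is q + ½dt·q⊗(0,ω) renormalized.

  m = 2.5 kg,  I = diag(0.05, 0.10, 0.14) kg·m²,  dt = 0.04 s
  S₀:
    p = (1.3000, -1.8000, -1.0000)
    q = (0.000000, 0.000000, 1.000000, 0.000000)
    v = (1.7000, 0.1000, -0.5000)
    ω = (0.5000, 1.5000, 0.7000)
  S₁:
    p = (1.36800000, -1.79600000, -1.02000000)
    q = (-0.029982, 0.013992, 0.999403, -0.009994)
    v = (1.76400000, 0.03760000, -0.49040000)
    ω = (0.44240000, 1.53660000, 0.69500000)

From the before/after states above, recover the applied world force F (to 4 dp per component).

F = (4.0000, -3.9000, 0.6000)

Δv = v₁−v₀ = (0.06400000, -0.06240000, 0.00960000)
applied force F = (4.0000, -3.9000, 0.6000)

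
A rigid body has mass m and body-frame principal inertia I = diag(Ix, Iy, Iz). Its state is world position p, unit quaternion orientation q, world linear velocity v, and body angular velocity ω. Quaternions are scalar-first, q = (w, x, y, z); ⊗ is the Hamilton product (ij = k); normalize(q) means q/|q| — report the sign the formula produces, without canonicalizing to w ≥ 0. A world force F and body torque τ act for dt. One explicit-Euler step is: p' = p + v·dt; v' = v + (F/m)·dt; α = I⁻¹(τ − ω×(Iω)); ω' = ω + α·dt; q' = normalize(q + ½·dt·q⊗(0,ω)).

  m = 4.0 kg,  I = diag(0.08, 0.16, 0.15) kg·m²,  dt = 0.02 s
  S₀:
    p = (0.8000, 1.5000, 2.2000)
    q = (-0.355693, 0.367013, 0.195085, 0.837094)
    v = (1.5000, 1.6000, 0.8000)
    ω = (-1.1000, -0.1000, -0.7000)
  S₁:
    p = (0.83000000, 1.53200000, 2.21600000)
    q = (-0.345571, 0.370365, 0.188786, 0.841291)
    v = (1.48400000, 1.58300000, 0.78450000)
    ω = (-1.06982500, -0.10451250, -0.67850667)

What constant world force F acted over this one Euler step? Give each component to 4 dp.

v₁ − v₀ = (-0.01600000, -0.01700000, -0.01550000)
m·(v₁−v₀)/dt = (-3.2000, -3.4000, -3.1000)

F = (-3.2000, -3.4000, -3.1000)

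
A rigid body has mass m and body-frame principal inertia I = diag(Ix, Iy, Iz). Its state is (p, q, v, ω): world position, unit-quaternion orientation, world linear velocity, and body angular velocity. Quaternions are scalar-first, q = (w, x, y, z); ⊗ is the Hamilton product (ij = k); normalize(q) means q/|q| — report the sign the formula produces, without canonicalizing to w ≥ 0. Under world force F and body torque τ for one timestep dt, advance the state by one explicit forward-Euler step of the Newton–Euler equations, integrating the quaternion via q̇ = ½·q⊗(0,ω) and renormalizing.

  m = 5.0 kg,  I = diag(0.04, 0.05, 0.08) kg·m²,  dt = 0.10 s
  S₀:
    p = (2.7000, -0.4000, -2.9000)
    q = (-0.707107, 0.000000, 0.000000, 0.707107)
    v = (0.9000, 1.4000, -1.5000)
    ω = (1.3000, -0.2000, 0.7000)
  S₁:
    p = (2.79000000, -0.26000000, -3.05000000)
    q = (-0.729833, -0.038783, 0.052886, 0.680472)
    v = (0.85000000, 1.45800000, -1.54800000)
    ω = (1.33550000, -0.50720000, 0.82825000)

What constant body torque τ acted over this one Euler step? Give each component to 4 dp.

τ = (0.0100, -0.1900, 0.1000)

ω₁ − ω₀ = (0.03550000, -0.30720000, 0.12825000)
I·α + gyro = (0.0100, -0.1900, 0.1000)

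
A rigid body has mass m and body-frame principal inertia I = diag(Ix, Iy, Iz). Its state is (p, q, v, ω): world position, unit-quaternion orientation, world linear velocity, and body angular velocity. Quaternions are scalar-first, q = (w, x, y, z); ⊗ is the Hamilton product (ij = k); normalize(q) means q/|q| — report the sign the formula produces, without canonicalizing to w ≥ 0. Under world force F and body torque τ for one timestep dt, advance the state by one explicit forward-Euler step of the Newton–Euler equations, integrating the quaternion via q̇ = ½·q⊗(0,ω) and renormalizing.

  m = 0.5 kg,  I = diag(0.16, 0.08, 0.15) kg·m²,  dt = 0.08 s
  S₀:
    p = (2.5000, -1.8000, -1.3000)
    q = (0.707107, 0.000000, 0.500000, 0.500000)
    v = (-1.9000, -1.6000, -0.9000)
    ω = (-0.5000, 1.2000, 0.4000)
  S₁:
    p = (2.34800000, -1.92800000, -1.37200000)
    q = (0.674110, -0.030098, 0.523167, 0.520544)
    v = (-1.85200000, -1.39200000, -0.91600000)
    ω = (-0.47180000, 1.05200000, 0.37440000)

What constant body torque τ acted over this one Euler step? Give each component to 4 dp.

τ = (0.0900, -0.1500, 0.0000)

Δω = ω₁−ω₀ = (0.02820000, -0.14800000, -0.02560000)
τ = I·(Δω/dt) + ω₀×(Iω₀) = (0.0900, -0.1500, 0.0000)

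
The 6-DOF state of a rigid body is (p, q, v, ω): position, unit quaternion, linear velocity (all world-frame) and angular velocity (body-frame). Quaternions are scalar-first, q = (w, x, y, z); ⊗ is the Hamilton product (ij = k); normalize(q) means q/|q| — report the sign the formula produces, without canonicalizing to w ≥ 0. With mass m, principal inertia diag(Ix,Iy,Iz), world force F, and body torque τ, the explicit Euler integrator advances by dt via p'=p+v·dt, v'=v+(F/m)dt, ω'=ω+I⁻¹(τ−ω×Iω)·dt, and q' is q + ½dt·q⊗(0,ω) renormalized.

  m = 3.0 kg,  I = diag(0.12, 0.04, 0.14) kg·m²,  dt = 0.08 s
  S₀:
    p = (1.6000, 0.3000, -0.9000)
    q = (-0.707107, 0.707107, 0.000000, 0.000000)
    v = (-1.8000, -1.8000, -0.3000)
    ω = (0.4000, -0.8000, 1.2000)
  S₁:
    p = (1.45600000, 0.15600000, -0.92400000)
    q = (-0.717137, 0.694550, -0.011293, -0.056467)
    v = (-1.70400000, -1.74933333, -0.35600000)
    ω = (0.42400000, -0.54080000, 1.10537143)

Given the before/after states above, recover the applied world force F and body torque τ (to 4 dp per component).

Δω = ω₁−ω₀ = (0.02400000, 0.25920000, -0.09462857)
precession coupling = (-0.0960, -0.0096, 0.0256)
applied torque τ = (-0.0600, 0.1200, -0.1400)
v₁ − v₀ = (0.09600000, 0.05066667, -0.05600000)
m·(v₁−v₀)/dt = (3.6000, 1.9000, -2.1000)

F = (3.6000, 1.9000, -2.1000)
τ = (-0.0600, 0.1200, -0.1400)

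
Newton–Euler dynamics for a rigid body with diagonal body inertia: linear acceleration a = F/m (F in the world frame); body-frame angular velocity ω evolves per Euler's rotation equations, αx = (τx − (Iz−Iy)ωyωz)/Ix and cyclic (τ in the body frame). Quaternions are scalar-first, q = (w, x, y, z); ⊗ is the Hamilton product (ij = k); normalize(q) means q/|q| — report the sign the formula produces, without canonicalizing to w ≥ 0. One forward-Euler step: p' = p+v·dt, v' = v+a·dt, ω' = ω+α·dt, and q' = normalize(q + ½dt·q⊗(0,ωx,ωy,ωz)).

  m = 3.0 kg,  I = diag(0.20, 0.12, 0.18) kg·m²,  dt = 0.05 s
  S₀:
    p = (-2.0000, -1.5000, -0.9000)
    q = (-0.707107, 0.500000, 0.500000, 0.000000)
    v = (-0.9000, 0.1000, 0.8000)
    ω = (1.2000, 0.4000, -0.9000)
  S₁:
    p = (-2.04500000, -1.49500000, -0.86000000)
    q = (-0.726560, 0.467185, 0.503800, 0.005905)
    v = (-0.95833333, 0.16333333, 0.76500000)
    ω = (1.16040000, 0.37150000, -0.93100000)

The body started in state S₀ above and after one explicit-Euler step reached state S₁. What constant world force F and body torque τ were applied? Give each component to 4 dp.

Δv = v₁−v₀ = (-0.05833333, 0.06333333, -0.03500000)
m·(v₁−v₀)/dt = (-3.5000, 3.8000, -2.1000)
ω₁ − ω₀ = (-0.03960000, -0.02850000, -0.03100000)
gyro term ω₀×Iω₀ = (-0.0216, -0.0216, -0.0384)
applied torque τ = (-0.1800, -0.0900, -0.1500)

F = (-3.5000, 3.8000, -2.1000)
τ = (-0.1800, -0.0900, -0.1500)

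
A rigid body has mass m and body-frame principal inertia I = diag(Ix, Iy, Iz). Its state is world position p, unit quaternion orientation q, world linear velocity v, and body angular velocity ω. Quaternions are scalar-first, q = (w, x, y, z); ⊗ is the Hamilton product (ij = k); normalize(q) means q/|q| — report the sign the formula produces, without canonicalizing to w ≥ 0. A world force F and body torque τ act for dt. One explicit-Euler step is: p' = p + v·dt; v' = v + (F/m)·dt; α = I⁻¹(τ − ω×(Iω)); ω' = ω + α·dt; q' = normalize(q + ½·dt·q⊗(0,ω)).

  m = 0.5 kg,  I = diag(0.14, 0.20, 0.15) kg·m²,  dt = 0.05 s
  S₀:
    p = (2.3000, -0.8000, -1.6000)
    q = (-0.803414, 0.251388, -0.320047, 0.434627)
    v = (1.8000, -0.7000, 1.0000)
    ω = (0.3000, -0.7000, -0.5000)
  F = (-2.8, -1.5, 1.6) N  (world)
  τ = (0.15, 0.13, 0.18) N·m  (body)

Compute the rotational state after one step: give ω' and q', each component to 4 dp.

ω' = (0.3598, -0.6679, -0.4358)
q' = (-0.8053, 0.2569, -0.2995, 0.4426)

gyro term ω×Iω = (-0.0175, 0.0015, -0.0126)
angular accel α = (1.1964, 0.6425, 1.2840)
ω' = ω + α·dt = (0.3598, -0.6679, -0.4358)
Hamilton product q⊗(0,ω) = (-0.0821358, 0.2232382, 0.8184719, 0.3217495)
q + ½dt·q⊗(0,ω), renormalized = (-0.8053, 0.2569, -0.2995, 0.4426)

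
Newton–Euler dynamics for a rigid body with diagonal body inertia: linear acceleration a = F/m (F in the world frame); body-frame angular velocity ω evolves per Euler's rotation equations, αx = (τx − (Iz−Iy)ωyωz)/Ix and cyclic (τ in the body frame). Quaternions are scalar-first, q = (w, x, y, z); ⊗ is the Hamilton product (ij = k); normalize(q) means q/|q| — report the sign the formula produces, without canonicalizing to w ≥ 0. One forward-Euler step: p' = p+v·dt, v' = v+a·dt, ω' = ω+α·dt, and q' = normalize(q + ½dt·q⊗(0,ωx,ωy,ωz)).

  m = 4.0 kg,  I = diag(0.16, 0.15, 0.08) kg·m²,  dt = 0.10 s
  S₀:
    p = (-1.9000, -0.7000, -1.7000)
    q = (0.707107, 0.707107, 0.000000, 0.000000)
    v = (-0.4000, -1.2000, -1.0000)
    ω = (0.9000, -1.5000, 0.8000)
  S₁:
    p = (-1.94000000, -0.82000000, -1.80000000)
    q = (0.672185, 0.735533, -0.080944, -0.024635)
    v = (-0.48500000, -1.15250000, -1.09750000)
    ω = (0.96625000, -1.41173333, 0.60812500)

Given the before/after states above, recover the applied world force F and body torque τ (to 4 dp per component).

v₁ − v₀ = (-0.08500000, 0.04750000, -0.09750000)
F = m·Δv/dt = (-3.4000, 1.9000, -3.9000)
ω₁ − ω₀ = (0.06625000, 0.08826667, -0.19187500)
precession coupling = (0.0840, 0.0576, 0.0135)
τ = I·(Δω/dt) + ω₀×(Iω₀) = (0.1900, 0.1900, -0.1400)

F = (-3.4000, 1.9000, -3.9000)
τ = (0.1900, 0.1900, -0.1400)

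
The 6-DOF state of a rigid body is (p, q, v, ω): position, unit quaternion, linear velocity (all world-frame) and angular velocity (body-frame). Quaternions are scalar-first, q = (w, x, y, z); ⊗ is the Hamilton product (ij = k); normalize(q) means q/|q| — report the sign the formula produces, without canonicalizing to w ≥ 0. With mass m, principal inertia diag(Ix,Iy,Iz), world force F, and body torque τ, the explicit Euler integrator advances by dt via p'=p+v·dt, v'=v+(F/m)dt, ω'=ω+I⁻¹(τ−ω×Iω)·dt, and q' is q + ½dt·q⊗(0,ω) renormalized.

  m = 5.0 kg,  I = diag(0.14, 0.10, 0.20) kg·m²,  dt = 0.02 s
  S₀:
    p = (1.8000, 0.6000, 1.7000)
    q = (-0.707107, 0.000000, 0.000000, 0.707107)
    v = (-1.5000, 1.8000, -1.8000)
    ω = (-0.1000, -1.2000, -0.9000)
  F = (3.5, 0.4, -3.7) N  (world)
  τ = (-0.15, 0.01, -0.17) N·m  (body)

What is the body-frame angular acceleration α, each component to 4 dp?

α = (-1.8429, 0.1540, -0.8260)

precession coupling ω×(Iω) = (0.1080, -0.0054, -0.0048)
α = I⁻¹(τ − ω×Iω) = (-1.8429, 0.1540, -0.8260)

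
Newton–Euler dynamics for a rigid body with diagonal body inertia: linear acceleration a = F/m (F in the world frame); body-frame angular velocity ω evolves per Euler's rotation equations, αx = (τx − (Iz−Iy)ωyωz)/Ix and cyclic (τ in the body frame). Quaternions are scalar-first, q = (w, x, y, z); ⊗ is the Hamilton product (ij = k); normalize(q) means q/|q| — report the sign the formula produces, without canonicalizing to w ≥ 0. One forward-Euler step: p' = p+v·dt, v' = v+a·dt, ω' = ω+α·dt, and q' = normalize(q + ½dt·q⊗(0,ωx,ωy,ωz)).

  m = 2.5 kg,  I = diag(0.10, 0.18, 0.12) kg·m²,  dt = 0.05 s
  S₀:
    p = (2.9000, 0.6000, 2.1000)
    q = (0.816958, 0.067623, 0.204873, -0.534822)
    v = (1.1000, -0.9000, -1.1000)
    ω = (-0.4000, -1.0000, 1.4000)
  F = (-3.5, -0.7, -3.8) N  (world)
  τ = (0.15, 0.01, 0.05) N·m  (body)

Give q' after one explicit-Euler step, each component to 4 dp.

q' = (0.8407, 0.0532, 0.1872, -0.5054)

Hamilton product q⊗(0,ω) = (0.9806730, -0.5747830, -0.6977014, 1.1580674)
updated quaternion q' = (0.8407, 0.0532, 0.1872, -0.5054)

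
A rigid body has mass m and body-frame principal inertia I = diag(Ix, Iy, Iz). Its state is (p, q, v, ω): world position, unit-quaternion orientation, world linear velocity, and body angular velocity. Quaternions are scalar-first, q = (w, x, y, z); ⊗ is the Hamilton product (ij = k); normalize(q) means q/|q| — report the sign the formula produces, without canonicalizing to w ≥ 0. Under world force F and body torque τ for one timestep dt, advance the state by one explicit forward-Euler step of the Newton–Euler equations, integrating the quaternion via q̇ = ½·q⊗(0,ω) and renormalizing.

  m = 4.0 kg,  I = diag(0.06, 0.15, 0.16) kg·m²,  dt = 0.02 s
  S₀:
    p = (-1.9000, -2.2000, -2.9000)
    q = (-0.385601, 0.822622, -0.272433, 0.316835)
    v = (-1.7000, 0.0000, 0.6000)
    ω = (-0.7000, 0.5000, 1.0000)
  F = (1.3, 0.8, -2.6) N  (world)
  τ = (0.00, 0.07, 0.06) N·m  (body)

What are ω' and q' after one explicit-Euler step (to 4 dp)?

ω' = (-0.7017, 0.5000, 1.0114)
q' = (-0.3816, 0.8209, -0.2848, 0.3152)

(τ − ω×Iω)/I = (-0.0833, 0.0000, 0.5719)
new body rate ω' = (-0.7017, 0.5000, 1.0114)
2q̇ = q⊗(0,ω) = (0.3952169, -0.1609298, -1.2372070, -0.1649931)
q' = normalize(q + ½dt·q⊗(0,ω)) = (-0.3816, 0.8209, -0.2848, 0.3152)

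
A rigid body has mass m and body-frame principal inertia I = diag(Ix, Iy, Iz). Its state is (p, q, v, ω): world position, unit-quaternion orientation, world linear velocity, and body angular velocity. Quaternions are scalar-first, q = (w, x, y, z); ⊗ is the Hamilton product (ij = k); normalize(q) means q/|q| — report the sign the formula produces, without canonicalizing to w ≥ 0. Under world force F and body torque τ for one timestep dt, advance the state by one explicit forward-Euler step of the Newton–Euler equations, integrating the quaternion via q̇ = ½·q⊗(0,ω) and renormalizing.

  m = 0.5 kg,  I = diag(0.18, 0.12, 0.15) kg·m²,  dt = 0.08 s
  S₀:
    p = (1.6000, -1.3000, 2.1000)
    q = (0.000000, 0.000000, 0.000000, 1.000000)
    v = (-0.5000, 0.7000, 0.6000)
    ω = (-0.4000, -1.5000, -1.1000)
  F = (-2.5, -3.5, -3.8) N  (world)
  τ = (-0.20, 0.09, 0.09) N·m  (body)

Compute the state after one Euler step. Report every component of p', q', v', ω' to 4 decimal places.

linear accel F/m = (-5.0000, -7.0000, -7.6000)
p + v·dt = (1.5600, -1.2440, 2.1480)
v' = v + a·dt = (-0.9000, 0.1400, -0.0080)
(τ − ω×Iω)/I = (-1.3861, 0.6400, 0.8400)
new body rate ω' = (-0.5109, -1.4488, -1.0328)
q⊗(0,ω) = (1.1000000, 1.5000000, -0.4000000, 0.0000000)
q' = normalize(q + ½dt·q⊗(0,ω)) = (0.0439, 0.0598, -0.0160, 0.9971)

p' = (1.5600, -1.2440, 2.1480)
q' = (0.0439, 0.0598, -0.0160, 0.9971)
v' = (-0.9000, 0.1400, -0.0080)
ω' = (-0.5109, -1.4488, -1.0328)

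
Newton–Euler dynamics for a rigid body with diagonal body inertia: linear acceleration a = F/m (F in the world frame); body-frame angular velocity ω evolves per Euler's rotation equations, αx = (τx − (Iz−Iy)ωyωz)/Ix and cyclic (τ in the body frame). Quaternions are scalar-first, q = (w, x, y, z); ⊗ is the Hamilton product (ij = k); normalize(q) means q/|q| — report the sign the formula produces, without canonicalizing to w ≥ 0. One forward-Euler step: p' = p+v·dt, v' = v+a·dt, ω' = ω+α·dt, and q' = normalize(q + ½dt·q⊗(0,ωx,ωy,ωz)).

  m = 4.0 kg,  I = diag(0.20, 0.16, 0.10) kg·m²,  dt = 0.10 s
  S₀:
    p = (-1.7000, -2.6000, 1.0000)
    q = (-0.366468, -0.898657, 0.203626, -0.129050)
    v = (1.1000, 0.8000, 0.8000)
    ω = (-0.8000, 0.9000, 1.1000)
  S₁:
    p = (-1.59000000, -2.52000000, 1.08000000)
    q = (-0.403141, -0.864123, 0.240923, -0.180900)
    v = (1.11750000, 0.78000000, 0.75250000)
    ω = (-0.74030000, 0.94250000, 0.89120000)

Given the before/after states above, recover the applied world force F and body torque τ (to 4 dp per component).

F = (0.7000, -0.8000, -1.9000)
τ = (0.0600, -0.0200, -0.1800)

Δv = v₁−v₀ = (0.01750000, -0.02000000, -0.04750000)
m·(v₁−v₀)/dt = (0.7000, -0.8000, -1.9000)
Δω = ω₁−ω₀ = (0.05970000, 0.04250000, -0.20880000)
gyro term ω₀×Iω₀ = (-0.0594, -0.0880, 0.0288)
applied torque τ = (0.0600, -0.0200, -0.1800)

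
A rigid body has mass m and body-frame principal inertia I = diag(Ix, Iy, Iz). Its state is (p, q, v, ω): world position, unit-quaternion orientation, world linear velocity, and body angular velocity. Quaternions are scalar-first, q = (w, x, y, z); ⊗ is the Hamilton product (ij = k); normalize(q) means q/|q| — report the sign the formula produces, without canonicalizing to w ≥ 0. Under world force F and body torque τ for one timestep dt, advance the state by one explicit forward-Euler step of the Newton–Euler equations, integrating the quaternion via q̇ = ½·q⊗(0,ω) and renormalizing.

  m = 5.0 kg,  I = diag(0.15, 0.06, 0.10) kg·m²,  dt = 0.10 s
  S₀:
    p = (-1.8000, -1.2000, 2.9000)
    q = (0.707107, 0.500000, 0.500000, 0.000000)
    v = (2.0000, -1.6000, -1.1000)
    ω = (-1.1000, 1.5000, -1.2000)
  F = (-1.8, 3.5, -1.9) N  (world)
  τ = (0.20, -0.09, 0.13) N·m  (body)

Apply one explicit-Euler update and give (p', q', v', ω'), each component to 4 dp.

p' = (-1.6000, -1.3600, 2.7900)
q' = (0.6929, 0.4285, 0.5795, 0.0224)
v' = (1.9640, -1.5300, -1.1380)
ω' = (-0.9187, 1.2400, -1.2185)

ω×(Iω) gyroscopic = (-0.0720, 0.0660, 0.1485)
(τ − ω×Iω)/I = (1.8133, -2.6000, -0.1850)
new body rate ω' = (-0.9187, 1.2400, -1.2185)
Hamilton product q⊗(0,ω) = (-0.2000000, -1.3778177, 1.6606605, 0.4514716)
updated quaternion q' = (0.6929, 0.4285, 0.5795, 0.0224)
a = (-0.3600, 0.7000, -0.3800)
p + v·dt = (-1.6000, -1.3600, 2.7900)
v' = v + a·dt = (1.9640, -1.5300, -1.1380)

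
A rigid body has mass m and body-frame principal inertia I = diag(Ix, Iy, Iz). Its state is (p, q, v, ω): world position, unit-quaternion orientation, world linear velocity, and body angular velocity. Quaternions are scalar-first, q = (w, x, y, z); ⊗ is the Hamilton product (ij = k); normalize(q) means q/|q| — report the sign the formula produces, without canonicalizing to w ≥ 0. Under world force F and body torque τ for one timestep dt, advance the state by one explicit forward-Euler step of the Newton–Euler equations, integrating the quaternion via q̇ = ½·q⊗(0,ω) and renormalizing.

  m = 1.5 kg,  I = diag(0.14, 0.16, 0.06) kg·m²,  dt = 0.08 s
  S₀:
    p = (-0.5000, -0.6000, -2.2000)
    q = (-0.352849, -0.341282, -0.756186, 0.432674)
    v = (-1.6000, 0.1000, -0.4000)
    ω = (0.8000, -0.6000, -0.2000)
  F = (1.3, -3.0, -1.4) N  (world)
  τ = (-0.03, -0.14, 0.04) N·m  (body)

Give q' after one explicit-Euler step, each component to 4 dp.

q' = (-0.3563, -0.3359, -0.7360, 0.4675)

Hamilton product q⊗(0,ω) = (-0.0941512, 0.1285624, 0.4895922, 0.8802878)
updated quaternion q' = (-0.3563, -0.3359, -0.7360, 0.4675)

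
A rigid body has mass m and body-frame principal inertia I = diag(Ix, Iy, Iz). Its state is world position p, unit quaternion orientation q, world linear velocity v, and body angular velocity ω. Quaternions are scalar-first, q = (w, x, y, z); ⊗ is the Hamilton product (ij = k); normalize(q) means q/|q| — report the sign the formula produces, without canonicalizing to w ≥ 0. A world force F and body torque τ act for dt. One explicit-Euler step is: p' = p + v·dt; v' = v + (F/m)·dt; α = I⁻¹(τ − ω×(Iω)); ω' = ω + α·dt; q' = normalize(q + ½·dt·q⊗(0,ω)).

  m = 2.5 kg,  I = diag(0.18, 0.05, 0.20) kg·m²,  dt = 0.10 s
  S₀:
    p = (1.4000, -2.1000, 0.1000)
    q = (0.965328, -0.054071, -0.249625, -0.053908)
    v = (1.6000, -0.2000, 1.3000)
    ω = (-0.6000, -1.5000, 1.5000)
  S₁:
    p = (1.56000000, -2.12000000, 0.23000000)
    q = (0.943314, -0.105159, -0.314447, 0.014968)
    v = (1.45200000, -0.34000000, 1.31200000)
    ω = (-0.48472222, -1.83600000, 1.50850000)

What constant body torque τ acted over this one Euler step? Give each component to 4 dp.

τ = (-0.1300, -0.1500, -0.1000)

Δω = ω₁−ω₀ = (0.11527778, -0.33600000, 0.00850000)
I·α + gyro = (-0.1300, -0.1500, -0.1000)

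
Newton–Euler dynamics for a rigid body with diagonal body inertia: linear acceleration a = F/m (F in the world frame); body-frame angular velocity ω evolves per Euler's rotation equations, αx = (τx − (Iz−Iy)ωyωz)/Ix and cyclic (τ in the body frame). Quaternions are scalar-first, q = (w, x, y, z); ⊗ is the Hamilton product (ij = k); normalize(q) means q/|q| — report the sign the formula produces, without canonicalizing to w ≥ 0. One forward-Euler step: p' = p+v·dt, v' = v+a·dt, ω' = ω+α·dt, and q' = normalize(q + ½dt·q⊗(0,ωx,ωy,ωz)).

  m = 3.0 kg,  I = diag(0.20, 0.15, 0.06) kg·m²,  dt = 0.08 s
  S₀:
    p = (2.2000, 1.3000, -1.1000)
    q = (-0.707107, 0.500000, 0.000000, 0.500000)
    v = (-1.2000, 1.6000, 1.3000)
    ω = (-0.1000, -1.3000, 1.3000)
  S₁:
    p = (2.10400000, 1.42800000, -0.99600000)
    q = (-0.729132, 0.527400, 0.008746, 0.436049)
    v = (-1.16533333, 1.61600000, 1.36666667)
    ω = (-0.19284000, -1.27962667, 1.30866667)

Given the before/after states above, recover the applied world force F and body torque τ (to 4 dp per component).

ω₁ − ω₀ = (-0.09284000, 0.02037333, 0.00866667)
applied torque τ = (-0.0800, 0.0200, 0.0000)
v₁ − v₀ = (0.03466667, 0.01600000, 0.06666667)
m·(v₁−v₀)/dt = (1.3000, 0.6000, 2.5000)

F = (1.3000, 0.6000, 2.5000)
τ = (-0.0800, 0.0200, 0.0000)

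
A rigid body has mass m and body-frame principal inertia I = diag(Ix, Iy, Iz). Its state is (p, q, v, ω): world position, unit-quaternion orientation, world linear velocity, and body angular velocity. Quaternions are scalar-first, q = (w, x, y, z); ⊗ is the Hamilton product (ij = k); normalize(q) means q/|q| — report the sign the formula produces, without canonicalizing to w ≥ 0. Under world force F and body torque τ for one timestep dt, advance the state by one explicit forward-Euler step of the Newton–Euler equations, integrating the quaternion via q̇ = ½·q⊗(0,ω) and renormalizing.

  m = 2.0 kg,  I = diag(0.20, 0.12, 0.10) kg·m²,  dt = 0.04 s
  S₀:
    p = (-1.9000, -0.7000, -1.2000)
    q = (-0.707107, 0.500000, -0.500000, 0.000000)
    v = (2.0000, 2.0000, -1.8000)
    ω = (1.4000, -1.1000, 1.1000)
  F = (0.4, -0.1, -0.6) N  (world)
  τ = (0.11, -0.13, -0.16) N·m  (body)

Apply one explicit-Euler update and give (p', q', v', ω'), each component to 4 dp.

gyro term ω×Iω = (0.0242, 0.1540, 0.1232)
α = I⁻¹(τ − ω×Iω) = (0.4290, -2.3667, -2.8320)
new body rate ω' = (1.4172, -1.1947, 0.9867)
q⊗(0,ω) = (-1.2500000, -1.5399498, 0.2278177, -0.6278177)
q + ½dt·q⊗(0,ω), renormalized = (-0.7315, 0.4688, -0.4950, -0.0125)
p + v·dt = (-1.8200, -0.6200, -1.2720)
v' = v + a·dt = (2.0080, 1.9980, -1.8120)

p' = (-1.8200, -0.6200, -1.2720)
q' = (-0.7315, 0.4688, -0.4950, -0.0125)
v' = (2.0080, 1.9980, -1.8120)
ω' = (1.4172, -1.1947, 0.9867)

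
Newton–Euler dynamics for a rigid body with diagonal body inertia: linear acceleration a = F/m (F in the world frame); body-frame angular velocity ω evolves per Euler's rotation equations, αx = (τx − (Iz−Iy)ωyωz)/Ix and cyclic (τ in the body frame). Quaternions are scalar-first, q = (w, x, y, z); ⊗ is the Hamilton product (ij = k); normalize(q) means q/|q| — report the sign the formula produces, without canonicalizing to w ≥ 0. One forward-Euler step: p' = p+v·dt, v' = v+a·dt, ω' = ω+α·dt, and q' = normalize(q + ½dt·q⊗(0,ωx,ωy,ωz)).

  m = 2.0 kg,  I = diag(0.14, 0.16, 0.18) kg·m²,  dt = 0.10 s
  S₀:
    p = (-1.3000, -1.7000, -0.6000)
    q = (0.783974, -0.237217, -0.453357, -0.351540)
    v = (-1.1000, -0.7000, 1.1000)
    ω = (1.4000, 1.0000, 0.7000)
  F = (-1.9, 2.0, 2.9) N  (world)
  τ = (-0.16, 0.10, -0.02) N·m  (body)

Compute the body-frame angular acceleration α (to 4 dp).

α = (-1.2429, 0.8700, -0.2667)

precession coupling ω×(Iω) = (0.0140, -0.0392, 0.0280)
(τ − ω×Iω)/I = (-1.2429, 0.8700, -0.2667)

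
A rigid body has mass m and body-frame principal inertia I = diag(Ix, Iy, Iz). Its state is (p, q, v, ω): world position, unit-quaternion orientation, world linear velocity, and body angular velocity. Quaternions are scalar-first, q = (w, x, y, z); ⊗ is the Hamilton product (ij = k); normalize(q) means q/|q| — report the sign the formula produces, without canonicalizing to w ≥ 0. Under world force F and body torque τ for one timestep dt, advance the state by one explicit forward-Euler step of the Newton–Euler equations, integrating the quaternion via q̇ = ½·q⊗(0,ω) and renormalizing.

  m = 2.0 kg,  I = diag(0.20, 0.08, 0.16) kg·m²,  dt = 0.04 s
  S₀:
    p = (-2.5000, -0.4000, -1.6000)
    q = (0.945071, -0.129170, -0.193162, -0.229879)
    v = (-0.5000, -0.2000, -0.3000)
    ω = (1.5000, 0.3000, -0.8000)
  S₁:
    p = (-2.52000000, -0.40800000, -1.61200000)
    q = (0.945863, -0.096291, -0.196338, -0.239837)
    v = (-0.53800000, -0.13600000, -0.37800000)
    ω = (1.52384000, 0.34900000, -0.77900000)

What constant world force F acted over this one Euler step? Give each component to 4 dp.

v₁ − v₀ = (-0.03800000, 0.06400000, -0.07800000)
applied force F = (-1.9000, 3.2000, -3.9000)

F = (-1.9000, 3.2000, -3.9000)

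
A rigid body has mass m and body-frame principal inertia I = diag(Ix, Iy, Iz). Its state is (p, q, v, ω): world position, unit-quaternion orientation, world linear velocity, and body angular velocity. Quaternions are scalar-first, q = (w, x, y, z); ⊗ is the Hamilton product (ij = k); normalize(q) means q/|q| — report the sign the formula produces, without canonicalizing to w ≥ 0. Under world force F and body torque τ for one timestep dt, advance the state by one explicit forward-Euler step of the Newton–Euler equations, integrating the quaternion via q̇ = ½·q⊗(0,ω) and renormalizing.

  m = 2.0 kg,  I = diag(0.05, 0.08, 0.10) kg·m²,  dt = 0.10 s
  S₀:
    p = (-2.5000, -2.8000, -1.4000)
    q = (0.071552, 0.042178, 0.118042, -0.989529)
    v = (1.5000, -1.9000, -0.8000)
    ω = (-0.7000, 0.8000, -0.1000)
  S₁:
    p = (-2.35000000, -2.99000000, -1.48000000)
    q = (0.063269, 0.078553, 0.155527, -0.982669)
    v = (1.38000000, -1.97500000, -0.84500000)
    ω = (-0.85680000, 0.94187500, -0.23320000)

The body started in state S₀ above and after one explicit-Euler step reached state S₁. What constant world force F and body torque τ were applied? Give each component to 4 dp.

F = (-2.4000, -1.5000, -0.9000)
τ = (-0.0800, 0.1100, -0.1500)

v₁ − v₀ = (-0.12000000, -0.07500000, -0.04500000)
applied force F = (-2.4000, -1.5000, -0.9000)
ω₁ − ω₀ = (-0.15680000, 0.14187500, -0.13320000)
gyro term ω₀×Iω₀ = (-0.0016, -0.0035, -0.0168)
τ = I·(Δω/dt) + ω₀×(Iω₀) = (-0.0800, 0.1100, -0.1500)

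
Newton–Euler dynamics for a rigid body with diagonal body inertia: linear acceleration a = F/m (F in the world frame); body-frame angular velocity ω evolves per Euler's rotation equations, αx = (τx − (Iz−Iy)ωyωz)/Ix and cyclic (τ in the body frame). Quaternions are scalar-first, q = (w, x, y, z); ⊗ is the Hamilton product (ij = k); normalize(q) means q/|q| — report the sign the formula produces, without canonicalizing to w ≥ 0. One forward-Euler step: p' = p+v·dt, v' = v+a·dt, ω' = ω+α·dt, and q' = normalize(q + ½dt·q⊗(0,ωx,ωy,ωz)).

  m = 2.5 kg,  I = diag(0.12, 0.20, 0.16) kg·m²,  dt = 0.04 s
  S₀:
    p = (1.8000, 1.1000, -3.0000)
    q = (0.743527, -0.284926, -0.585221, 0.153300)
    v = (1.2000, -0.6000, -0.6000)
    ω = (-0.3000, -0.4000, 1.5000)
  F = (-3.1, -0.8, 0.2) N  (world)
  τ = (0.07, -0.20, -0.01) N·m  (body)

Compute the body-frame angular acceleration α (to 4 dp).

α = (0.3833, -1.0900, -0.1225)

precession coupling ω×(Iω) = (0.0240, 0.0180, 0.0096)
α = I⁻¹(τ − ω×Iω) = (0.3833, -1.0900, -0.1225)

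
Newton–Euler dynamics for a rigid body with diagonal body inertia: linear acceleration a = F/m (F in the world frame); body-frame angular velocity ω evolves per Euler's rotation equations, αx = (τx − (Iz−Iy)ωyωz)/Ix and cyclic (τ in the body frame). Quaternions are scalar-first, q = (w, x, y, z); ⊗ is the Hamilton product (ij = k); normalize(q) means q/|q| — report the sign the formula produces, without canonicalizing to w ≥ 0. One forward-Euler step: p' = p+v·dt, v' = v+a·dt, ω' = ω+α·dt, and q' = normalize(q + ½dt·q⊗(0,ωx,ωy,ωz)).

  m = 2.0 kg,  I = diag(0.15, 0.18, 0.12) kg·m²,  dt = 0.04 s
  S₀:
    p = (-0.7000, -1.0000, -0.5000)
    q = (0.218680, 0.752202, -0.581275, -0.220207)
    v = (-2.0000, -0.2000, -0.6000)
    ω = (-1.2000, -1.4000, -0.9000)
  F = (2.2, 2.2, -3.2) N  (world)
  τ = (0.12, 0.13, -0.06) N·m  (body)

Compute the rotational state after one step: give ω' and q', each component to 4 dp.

precession coupling ω×(Iω) = (-0.0756, 0.0324, 0.0504)
(τ − ω×Iω)/I = (1.3040, 0.5422, -0.9200)
new body rate ω' = (-1.1478, -1.3783, -0.9368)
2q̇ = q⊗(0,ω) = (-0.1093289, -0.0475583, 0.6350782, -1.9474248)
q' = normalize(q + ½dt·q⊗(0,ω)) = (0.2163, 0.7506, -0.5681, -0.2589)

ω' = (-1.1478, -1.3783, -0.9368)
q' = (0.2163, 0.7506, -0.5681, -0.2589)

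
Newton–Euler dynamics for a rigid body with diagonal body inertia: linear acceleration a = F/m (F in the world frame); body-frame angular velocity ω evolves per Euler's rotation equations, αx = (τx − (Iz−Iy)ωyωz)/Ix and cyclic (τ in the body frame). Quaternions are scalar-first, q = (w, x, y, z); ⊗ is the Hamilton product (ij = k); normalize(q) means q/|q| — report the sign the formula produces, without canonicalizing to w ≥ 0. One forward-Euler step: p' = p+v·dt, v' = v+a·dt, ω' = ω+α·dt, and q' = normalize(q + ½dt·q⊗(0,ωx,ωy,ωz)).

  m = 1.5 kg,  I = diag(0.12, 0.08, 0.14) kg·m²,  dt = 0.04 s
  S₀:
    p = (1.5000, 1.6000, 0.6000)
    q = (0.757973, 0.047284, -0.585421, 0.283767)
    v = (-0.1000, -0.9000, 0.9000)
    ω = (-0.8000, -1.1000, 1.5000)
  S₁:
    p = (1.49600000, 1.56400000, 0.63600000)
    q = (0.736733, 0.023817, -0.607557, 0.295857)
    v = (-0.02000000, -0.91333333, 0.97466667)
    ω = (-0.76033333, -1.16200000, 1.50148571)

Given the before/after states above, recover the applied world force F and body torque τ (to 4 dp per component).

ω₁ − ω₀ = (0.03966667, -0.06200000, 0.00148571)
precession coupling = (-0.0990, 0.0240, -0.0352)
applied torque τ = (0.0200, -0.1000, -0.0300)
velocity change Δv = (0.08000000, -0.01333333, 0.07466667)
applied force F = (3.0000, -0.5000, 2.8000)

F = (3.0000, -0.5000, 2.8000)
τ = (0.0200, -0.1000, -0.0300)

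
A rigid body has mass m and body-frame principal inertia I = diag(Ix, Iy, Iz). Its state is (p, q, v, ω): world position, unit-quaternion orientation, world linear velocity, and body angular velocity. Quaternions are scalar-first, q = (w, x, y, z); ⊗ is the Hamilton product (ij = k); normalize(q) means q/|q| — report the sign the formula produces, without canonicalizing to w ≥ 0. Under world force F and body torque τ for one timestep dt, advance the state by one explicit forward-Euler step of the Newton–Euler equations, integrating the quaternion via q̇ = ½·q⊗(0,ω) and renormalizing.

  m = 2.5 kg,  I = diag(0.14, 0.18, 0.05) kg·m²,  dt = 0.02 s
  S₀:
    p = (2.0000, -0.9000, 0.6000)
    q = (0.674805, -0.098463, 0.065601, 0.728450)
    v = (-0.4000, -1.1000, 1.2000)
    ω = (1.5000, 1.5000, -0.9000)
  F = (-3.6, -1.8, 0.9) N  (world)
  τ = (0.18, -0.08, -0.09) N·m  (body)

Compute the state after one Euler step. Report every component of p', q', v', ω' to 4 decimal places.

p' = (1.9920, -0.9220, 0.6240)
q' = (0.6817, -0.0998, 0.0857, 0.7197)
v' = (-0.4288, -1.1144, 1.2072)
ω' = (1.5006, 1.5046, -0.9720)

angular accel α = (0.0321, 0.2306, -3.6000)
ω + α·dt = (1.5006, 1.5046, -0.9720)
q⊗(0,ω) = (0.7048980, -0.1395084, 2.0162658, -0.8534205)
q' = normalize(q + ½dt·q⊗(0,ω)) = (0.6817, -0.0998, 0.0857, 0.7197)
a = (-1.4400, -0.7200, 0.3600)
new position p' = (1.9920, -0.9220, 0.6240)
v + (F/m)dt = (-0.4288, -1.1144, 1.2072)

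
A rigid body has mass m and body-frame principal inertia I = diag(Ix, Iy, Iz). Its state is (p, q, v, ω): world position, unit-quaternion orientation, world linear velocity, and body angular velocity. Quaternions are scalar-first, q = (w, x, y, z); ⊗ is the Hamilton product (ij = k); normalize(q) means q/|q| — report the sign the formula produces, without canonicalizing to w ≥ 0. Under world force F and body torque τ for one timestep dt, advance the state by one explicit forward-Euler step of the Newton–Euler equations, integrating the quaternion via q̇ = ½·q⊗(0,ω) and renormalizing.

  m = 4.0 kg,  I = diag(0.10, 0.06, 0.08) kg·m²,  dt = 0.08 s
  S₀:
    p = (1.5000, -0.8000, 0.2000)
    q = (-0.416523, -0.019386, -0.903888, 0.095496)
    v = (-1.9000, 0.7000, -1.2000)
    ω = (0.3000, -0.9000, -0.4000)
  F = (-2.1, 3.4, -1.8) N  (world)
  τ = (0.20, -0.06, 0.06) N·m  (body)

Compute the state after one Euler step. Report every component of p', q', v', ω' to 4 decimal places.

precession coupling ω×(Iω) = (0.0072, -0.0024, 0.0108)
angular accel α = (1.9280, -0.9600, 0.6150)
ω' = ω + α·dt = (0.4542, -0.9768, -0.3508)
q⊗(0,ω) = (-0.7694850, 0.3225447, 0.3957651, 0.4552230)
q' = normalize(q + ½dt·q⊗(0,ω)) = (-0.4469, -0.0065, -0.8873, 0.1136)
a = (-0.5250, 0.8500, -0.4500)
p + v·dt = (1.3480, -0.7440, 0.1040)
new velocity v' = (-1.9420, 0.7680, -1.2360)

p' = (1.3480, -0.7440, 0.1040)
q' = (-0.4469, -0.0065, -0.8873, 0.1136)
v' = (-1.9420, 0.7680, -1.2360)
ω' = (0.4542, -0.9768, -0.3508)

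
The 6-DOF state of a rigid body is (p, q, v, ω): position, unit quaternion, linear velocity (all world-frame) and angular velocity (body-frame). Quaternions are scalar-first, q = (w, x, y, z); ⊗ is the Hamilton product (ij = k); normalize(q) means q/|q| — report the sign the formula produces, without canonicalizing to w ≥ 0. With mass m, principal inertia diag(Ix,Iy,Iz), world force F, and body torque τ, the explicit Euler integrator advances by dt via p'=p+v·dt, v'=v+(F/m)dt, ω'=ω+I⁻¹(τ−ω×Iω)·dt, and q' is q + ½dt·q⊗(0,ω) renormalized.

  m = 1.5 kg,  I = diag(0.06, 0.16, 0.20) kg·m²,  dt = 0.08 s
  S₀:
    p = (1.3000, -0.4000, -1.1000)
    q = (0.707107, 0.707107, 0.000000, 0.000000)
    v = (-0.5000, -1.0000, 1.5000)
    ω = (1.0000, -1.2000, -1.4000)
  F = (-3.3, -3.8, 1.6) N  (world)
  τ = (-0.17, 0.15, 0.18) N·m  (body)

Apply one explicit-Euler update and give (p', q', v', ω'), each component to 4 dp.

p' = (1.2600, -0.4800, -0.9800)
q' = (0.6764, 0.7328, 0.0056, -0.0733)
v' = (-0.6760, -1.2027, 1.5853)
ω' = (0.6837, -1.2230, -1.2800)

gyro term ω×Iω = (0.0672, 0.1960, -0.1200)
α = I⁻¹(τ − ω×Iω) = (-3.9533, -0.2875, 1.5000)
new body rate ω' = (0.6837, -1.2230, -1.2800)
q⊗(0,ω) = (-0.7071070, 0.7071070, 0.1414214, -1.8384782)
updated quaternion q' = (0.6764, 0.7328, 0.0056, -0.0733)
new position p' = (1.2600, -0.4800, -0.9800)
v + (F/m)dt = (-0.6760, -1.2027, 1.5853)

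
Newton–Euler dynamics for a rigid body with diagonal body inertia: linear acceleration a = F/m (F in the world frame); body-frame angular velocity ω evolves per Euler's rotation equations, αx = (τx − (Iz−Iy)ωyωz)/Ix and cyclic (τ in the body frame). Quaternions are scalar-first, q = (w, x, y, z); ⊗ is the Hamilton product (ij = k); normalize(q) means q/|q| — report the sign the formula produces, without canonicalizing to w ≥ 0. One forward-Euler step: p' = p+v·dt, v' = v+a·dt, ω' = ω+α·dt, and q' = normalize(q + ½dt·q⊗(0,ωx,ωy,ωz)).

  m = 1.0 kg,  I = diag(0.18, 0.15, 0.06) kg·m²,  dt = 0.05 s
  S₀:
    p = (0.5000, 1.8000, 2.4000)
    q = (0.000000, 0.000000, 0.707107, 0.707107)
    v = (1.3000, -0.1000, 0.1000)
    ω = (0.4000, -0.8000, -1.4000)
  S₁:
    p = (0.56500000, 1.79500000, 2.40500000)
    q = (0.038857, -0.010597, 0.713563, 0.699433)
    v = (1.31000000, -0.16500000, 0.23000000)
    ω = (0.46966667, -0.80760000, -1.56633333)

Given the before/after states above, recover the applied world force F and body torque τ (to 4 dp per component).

F = (0.2000, -1.3000, 2.6000)
τ = (0.1500, -0.0900, -0.1900)

rate change Δω = (0.06966667, -0.00760000, -0.16633333)
ω₀×(Iω₀) = (-0.1008, -0.0672, 0.0096)
applied torque τ = (0.1500, -0.0900, -0.1900)
Δv = v₁−v₀ = (0.01000000, -0.06500000, 0.13000000)
m·(v₁−v₀)/dt = (0.2000, -1.3000, 2.6000)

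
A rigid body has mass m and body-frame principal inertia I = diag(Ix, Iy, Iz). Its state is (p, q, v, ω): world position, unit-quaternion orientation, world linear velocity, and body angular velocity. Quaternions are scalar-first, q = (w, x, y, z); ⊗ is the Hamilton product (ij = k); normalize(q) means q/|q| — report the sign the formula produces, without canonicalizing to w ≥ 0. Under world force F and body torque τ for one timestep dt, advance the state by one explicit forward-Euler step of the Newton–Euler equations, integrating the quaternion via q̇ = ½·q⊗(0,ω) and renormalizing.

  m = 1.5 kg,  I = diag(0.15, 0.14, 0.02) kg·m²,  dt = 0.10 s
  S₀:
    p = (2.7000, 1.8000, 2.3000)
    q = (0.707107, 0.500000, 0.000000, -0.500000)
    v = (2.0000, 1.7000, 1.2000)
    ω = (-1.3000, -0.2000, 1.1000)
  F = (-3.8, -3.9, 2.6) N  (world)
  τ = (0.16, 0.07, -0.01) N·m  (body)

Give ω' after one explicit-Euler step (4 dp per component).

angular accel α = (0.8907, 1.8279, -0.3700)
ω' = ω + α·dt = (-1.2109, -0.0172, 1.0630)

ω' = (-1.2109, -0.0172, 1.0630)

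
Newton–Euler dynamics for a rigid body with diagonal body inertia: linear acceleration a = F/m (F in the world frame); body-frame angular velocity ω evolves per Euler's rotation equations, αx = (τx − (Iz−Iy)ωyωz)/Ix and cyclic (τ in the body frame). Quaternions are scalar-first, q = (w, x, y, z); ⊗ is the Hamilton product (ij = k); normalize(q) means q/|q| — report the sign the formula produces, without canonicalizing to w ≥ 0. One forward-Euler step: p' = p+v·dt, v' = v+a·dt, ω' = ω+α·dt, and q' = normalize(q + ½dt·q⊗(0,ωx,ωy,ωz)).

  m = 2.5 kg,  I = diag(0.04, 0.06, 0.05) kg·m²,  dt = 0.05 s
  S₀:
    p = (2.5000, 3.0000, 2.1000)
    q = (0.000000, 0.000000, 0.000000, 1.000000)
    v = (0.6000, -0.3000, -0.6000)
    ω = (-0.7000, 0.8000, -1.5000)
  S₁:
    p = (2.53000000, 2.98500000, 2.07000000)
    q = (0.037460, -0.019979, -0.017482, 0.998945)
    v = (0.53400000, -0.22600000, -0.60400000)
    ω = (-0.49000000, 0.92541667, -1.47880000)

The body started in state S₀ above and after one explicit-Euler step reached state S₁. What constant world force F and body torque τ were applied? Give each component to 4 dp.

ω₁ − ω₀ = (0.21000000, 0.12541667, 0.02120000)
gyro term ω₀×Iω₀ = (0.0120, -0.0105, -0.0112)
applied torque τ = (0.1800, 0.1400, 0.0100)
velocity change Δv = (-0.06600000, 0.07400000, -0.00400000)
applied force F = (-3.3000, 3.7000, -0.2000)

F = (-3.3000, 3.7000, -0.2000)
τ = (0.1800, 0.1400, 0.0100)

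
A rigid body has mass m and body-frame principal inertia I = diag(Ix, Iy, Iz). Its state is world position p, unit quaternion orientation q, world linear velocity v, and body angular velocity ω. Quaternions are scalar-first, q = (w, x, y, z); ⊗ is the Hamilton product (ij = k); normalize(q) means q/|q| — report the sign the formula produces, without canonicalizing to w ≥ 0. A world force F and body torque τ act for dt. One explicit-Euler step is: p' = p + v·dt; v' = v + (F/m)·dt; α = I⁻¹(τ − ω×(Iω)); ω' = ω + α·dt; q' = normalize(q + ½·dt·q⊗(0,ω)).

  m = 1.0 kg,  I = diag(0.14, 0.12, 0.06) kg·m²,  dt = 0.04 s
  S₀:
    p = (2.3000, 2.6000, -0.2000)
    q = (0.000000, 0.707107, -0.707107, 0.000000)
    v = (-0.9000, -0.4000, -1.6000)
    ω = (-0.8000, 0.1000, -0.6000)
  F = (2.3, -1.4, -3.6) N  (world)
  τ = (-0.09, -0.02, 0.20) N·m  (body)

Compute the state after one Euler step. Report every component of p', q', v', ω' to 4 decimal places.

p' = (2.2640, 2.5840, -0.2640)
q' = (0.0127, 0.7154, -0.6985, -0.0099)
v' = (-0.8080, -0.4560, -1.7440)
ω' = (-0.8267, 0.0805, -0.4677)

(τ − ω×Iω)/I = (-0.6686, -0.4867, 3.3067)
ω + α·dt = (-0.8267, 0.0805, -0.4677)
Hamilton product q⊗(0,ω) = (0.6363963, 0.4242642, 0.4242642, -0.4949749)
updated quaternion q' = (0.0127, 0.7154, -0.6985, -0.0099)
new position p' = (2.2640, 2.5840, -0.2640)
v + (F/m)dt = (-0.8080, -0.4560, -1.7440)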